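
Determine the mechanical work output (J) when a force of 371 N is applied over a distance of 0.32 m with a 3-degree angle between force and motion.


W = F * d * cos(theta)
theta = 3 deg = 0.0524 rad
cos(theta) = 0.9986
W = 371 * 0.32 * 0.9986
W = 118.5573


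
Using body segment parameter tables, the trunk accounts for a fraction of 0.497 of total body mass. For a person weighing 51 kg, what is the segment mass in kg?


m_segment = body_mass * fraction
m_segment = 51 * 0.497
m_segment = 25.3470


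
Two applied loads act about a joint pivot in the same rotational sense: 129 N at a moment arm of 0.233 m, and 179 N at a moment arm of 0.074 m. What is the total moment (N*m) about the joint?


M = F1 * d1 + F2 * d2
M = 129 * 0.233 + 179 * 0.074
M = 30.0570 + 13.2460
M = 43.3030


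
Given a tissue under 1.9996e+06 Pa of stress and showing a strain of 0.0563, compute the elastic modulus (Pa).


E = stress / strain
E = 1.9996e+06 / 0.0563
E = 3.5517e+07


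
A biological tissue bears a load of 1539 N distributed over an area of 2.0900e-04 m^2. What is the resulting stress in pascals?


stress = F / A
stress = 1539 / 2.0900e-04
stress = 7.3636e+06


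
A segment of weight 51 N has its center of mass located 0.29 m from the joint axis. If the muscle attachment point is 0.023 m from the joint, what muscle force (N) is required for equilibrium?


F_muscle = W * d_load / d_muscle
F_muscle = 51 * 0.29 / 0.023
Numerator = 14.7900
F_muscle = 643.0435


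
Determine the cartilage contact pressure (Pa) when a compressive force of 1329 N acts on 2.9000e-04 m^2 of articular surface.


P = F / A
P = 1329 / 2.9000e-04
P = 4.5828e+06


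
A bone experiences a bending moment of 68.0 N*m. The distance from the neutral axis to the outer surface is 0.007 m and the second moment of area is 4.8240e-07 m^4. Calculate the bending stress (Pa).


sigma = M * c / I
sigma = 68.0 * 0.007 / 4.8240e-07
M * c = 0.4760
sigma = 986733.0017


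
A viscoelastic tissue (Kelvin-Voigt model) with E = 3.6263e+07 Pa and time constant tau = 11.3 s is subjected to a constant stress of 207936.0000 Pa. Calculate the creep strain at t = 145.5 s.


epsilon(t) = (sigma/E) * (1 - exp(-t/tau))
sigma/E = 207936.0000 / 3.6263e+07 = 0.0057
exp(-t/tau) = exp(-145.5 / 11.3) = 2.5585e-06
epsilon = 0.0057 * (1 - 2.5585e-06)
epsilon = 0.0057


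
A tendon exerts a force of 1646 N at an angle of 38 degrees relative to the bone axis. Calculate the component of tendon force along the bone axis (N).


F_eff = F_tendon * cos(theta)
theta = 38 deg = 0.6632 rad
cos(theta) = 0.7880
F_eff = 1646 * 0.7880
F_eff = 1297.0657


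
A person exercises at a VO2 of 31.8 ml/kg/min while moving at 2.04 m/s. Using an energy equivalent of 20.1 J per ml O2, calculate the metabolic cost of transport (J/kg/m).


Power per kg = VO2 * 20.1 / 60
Power per kg = 31.8 * 20.1 / 60 = 10.6530 W/kg
Cost = power_per_kg / speed
Cost = 10.6530 / 2.04
Cost = 5.2221


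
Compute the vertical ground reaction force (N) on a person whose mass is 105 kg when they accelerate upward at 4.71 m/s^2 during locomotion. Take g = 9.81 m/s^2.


GRF = m * (g + a)
GRF = 105 * (9.81 + 4.71)
GRF = 105 * 14.5200
GRF = 1524.6000


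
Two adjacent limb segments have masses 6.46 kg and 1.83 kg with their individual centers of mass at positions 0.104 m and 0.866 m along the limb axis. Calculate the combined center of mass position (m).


COM = (m1*x1 + m2*x2) / (m1 + m2)
COM = (6.46*0.104 + 1.83*0.866) / (6.46 + 1.83)
Numerator = 2.2566
Denominator = 8.2900
COM = 0.2722


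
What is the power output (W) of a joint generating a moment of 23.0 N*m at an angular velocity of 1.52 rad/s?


P = M * omega
P = 23.0 * 1.52
P = 34.9600


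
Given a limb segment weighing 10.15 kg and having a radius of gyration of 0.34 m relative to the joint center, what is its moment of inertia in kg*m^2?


I = m * k^2
I = 10.15 * 0.34^2
k^2 = 0.1156
I = 1.1733


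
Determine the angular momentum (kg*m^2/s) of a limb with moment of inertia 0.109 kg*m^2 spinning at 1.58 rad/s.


L = I * omega
L = 0.109 * 1.58
L = 0.1722


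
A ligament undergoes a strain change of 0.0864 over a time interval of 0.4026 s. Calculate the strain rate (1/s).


strain_rate = delta_strain / delta_t
strain_rate = 0.0864 / 0.4026
strain_rate = 0.2146


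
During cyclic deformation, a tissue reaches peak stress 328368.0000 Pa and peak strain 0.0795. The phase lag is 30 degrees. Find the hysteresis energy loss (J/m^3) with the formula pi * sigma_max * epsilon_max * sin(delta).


E_loss = pi * sigma_max * epsilon_max * sin(delta)
delta = 30 deg = 0.5236 rad
sin(delta) = 0.5000
E_loss = pi * 328368.0000 * 0.0795 * 0.5000
E_loss = 41006.0402


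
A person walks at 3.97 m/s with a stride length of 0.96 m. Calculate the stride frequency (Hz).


f = v / stride_length
f = 3.97 / 0.96
f = 4.1354


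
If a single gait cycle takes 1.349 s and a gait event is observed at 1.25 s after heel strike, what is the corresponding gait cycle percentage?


pct = (event_time / cycle_time) * 100
pct = (1.25 / 1.349) * 100
ratio = 0.9266
pct = 92.6612


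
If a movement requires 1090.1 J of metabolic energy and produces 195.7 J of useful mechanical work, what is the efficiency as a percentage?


eta = (W_mech / E_meta) * 100
eta = (195.7 / 1090.1) * 100
ratio = 0.1795
eta = 17.9525


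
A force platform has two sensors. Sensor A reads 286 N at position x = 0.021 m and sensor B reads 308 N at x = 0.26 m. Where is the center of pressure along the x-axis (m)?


COP_x = (F1*x1 + F2*x2) / (F1 + F2)
COP_x = (286*0.021 + 308*0.26) / (286 + 308)
Numerator = 86.0860
Denominator = 594
COP_x = 0.1449


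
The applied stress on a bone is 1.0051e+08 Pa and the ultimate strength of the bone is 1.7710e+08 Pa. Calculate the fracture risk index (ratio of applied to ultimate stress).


FRI = applied / ultimate
FRI = 1.0051e+08 / 1.7710e+08
FRI = 0.5675


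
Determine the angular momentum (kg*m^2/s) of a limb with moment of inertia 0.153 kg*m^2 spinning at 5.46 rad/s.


L = I * omega
L = 0.153 * 5.46
L = 0.8354


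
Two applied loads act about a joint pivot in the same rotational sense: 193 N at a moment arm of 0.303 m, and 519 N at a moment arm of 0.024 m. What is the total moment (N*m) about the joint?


M = F1 * d1 + F2 * d2
M = 193 * 0.303 + 519 * 0.024
M = 58.4790 + 12.4560
M = 70.9350


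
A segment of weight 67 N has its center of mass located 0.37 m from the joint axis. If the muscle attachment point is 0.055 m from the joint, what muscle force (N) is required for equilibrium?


F_muscle = W * d_load / d_muscle
F_muscle = 67 * 0.37 / 0.055
Numerator = 24.7900
F_muscle = 450.7273


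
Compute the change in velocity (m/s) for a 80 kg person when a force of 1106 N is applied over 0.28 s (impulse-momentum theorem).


J = F * dt = 1106 * 0.28 = 309.6800 N*s
delta_v = J / m
delta_v = 309.6800 / 80
delta_v = 3.8710


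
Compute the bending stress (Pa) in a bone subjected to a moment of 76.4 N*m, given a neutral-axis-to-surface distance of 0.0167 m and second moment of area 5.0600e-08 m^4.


sigma = M * c / I
sigma = 76.4 * 0.0167 / 5.0600e-08
M * c = 1.2759
sigma = 2.5215e+07


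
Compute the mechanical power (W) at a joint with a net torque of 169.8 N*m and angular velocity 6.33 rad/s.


P = M * omega
P = 169.8 * 6.33
P = 1074.8340


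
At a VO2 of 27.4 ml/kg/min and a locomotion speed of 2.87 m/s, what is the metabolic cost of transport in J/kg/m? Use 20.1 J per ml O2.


Power per kg = VO2 * 20.1 / 60
Power per kg = 27.4 * 20.1 / 60 = 9.1790 W/kg
Cost = power_per_kg / speed
Cost = 9.1790 / 2.87
Cost = 3.1983


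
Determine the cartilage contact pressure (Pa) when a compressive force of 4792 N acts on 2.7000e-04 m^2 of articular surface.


P = F / A
P = 4792 / 2.7000e-04
P = 1.7748e+07


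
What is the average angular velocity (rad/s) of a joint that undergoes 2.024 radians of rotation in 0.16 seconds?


omega = delta_theta / delta_t
omega = 2.024 / 0.16
omega = 12.6500


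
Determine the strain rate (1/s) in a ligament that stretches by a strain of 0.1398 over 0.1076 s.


strain_rate = delta_strain / delta_t
strain_rate = 0.1398 / 0.1076
strain_rate = 1.2993


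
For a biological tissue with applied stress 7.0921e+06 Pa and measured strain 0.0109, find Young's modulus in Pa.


E = stress / strain
E = 7.0921e+06 / 0.0109
E = 6.5065e+08


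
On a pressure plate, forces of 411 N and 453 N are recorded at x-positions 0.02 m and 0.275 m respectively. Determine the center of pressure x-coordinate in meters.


COP_x = (F1*x1 + F2*x2) / (F1 + F2)
COP_x = (411*0.02 + 453*0.275) / (411 + 453)
Numerator = 132.7950
Denominator = 864
COP_x = 0.1537


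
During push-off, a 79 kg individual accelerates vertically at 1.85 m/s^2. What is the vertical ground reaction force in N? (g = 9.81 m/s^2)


GRF = m * (g + a)
GRF = 79 * (9.81 + 1.85)
GRF = 79 * 11.6600
GRF = 921.1400


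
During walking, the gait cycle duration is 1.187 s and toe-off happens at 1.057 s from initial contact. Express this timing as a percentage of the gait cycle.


pct = (event_time / cycle_time) * 100
pct = (1.057 / 1.187) * 100
ratio = 0.8905
pct = 89.0480


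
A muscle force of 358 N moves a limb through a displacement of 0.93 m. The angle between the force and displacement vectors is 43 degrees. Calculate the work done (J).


W = F * d * cos(theta)
theta = 43 deg = 0.7505 rad
cos(theta) = 0.7314
W = 358 * 0.93 * 0.7314
W = 243.4969


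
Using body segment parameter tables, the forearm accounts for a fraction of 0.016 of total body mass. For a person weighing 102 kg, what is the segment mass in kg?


m_segment = body_mass * fraction
m_segment = 102 * 0.016
m_segment = 1.6320


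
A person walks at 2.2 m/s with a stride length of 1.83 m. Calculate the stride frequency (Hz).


f = v / stride_length
f = 2.2 / 1.83
f = 1.2022


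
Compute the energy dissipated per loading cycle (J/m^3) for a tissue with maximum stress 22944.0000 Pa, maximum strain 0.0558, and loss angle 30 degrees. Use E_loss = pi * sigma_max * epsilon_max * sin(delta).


E_loss = pi * sigma_max * epsilon_max * sin(delta)
delta = 30 deg = 0.5236 rad
sin(delta) = 0.5000
E_loss = pi * 22944.0000 * 0.0558 * 0.5000
E_loss = 2011.0516


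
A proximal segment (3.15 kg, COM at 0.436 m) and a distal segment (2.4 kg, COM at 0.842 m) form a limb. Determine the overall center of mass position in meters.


COM = (m1*x1 + m2*x2) / (m1 + m2)
COM = (3.15*0.436 + 2.4*0.842) / (3.15 + 2.4)
Numerator = 3.3942
Denominator = 5.5500
COM = 0.6116


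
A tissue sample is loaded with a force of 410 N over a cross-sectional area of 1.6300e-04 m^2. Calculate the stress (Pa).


stress = F / A
stress = 410 / 1.6300e-04
stress = 2.5153e+06


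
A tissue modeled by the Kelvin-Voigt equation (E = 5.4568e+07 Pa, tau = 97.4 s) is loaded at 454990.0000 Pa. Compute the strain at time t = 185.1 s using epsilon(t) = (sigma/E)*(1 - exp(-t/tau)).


epsilon(t) = (sigma/E) * (1 - exp(-t/tau))
sigma/E = 454990.0000 / 5.4568e+07 = 0.0083
exp(-t/tau) = exp(-185.1 / 97.4) = 0.1495
epsilon = 0.0083 * (1 - 0.1495)
epsilon = 0.0071


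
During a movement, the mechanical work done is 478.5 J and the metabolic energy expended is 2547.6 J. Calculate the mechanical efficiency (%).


eta = (W_mech / E_meta) * 100
eta = (478.5 / 2547.6) * 100
ratio = 0.1878
eta = 18.7824


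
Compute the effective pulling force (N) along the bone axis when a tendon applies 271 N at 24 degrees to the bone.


F_eff = F_tendon * cos(theta)
theta = 24 deg = 0.4189 rad
cos(theta) = 0.9135
F_eff = 271 * 0.9135
F_eff = 247.5708


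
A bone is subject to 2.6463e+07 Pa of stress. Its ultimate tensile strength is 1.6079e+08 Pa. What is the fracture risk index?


FRI = applied / ultimate
FRI = 2.6463e+07 / 1.6079e+08
FRI = 0.1646


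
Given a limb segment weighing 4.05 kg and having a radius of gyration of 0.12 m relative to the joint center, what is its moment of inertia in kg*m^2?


I = m * k^2
I = 4.05 * 0.12^2
k^2 = 0.0144
I = 0.0583


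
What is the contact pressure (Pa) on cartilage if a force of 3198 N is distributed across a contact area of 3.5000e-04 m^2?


P = F / A
P = 3198 / 3.5000e-04
P = 9.1371e+06


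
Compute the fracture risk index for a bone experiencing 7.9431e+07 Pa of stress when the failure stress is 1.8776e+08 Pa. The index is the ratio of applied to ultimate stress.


FRI = applied / ultimate
FRI = 7.9431e+07 / 1.8776e+08
FRI = 0.4230


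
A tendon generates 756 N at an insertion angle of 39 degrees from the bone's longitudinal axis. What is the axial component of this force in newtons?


F_eff = F_tendon * cos(theta)
theta = 39 deg = 0.6807 rad
cos(theta) = 0.7771
F_eff = 756 * 0.7771
F_eff = 587.5223


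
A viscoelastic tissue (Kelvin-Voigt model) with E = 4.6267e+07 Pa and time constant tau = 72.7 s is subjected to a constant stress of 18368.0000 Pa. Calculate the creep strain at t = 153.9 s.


epsilon(t) = (sigma/E) * (1 - exp(-t/tau))
sigma/E = 18368.0000 / 4.6267e+07 = 3.9700e-04
exp(-t/tau) = exp(-153.9 / 72.7) = 0.1204
epsilon = 3.9700e-04 * (1 - 0.1204)
epsilon = 3.4920e-04


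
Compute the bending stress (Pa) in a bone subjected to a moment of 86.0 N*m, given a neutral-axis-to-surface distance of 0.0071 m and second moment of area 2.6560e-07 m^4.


sigma = M * c / I
sigma = 86.0 * 0.0071 / 2.6560e-07
M * c = 0.6106
sigma = 2.2989e+06


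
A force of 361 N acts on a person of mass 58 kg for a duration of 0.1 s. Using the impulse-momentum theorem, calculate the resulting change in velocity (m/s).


J = F * dt = 361 * 0.1 = 36.1000 N*s
delta_v = J / m
delta_v = 36.1000 / 58
delta_v = 0.6224


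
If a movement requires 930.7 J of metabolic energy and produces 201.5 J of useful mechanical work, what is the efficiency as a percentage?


eta = (W_mech / E_meta) * 100
eta = (201.5 / 930.7) * 100
ratio = 0.2165
eta = 21.6504


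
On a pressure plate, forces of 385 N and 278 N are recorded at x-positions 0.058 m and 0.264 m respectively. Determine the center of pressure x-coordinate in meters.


COP_x = (F1*x1 + F2*x2) / (F1 + F2)
COP_x = (385*0.058 + 278*0.264) / (385 + 278)
Numerator = 95.7220
Denominator = 663
COP_x = 0.1444


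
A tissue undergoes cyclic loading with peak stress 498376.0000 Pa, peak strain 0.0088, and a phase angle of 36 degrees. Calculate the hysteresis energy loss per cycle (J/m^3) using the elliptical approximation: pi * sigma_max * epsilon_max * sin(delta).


E_loss = pi * sigma_max * epsilon_max * sin(delta)
delta = 36 deg = 0.6283 rad
sin(delta) = 0.5878
E_loss = pi * 498376.0000 * 0.0088 * 0.5878
E_loss = 8098.5702


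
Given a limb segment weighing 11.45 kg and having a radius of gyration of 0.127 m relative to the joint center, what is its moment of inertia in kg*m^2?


I = m * k^2
I = 11.45 * 0.127^2
k^2 = 0.0161
I = 0.1847


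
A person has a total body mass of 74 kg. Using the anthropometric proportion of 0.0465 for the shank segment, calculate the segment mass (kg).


m_segment = body_mass * fraction
m_segment = 74 * 0.0465
m_segment = 3.4410


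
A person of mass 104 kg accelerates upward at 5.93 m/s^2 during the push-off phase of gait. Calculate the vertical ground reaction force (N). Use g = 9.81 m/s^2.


GRF = m * (g + a)
GRF = 104 * (9.81 + 5.93)
GRF = 104 * 15.7400
GRF = 1636.9600


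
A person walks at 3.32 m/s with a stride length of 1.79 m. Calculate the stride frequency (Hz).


f = v / stride_length
f = 3.32 / 1.79
f = 1.8547


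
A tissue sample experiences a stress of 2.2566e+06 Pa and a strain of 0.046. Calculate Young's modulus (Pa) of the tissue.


E = stress / strain
E = 2.2566e+06 / 0.046
E = 4.9057e+07


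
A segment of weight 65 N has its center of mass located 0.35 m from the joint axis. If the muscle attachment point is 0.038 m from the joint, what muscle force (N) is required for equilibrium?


F_muscle = W * d_load / d_muscle
F_muscle = 65 * 0.35 / 0.038
Numerator = 22.7500
F_muscle = 598.6842


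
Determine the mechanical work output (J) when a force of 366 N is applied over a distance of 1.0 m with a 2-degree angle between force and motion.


W = F * d * cos(theta)
theta = 2 deg = 0.0349 rad
cos(theta) = 0.9994
W = 366 * 1.0 * 0.9994
W = 365.7770


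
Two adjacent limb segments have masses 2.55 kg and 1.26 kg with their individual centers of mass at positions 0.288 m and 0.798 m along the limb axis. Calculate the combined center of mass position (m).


COM = (m1*x1 + m2*x2) / (m1 + m2)
COM = (2.55*0.288 + 1.26*0.798) / (2.55 + 1.26)
Numerator = 1.7399
Denominator = 3.8100
COM = 0.4567


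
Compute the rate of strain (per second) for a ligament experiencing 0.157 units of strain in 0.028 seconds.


strain_rate = delta_strain / delta_t
strain_rate = 0.157 / 0.028
strain_rate = 5.6071


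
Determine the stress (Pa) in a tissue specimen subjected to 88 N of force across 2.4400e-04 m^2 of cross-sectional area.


stress = F / A
stress = 88 / 2.4400e-04
stress = 360655.7377


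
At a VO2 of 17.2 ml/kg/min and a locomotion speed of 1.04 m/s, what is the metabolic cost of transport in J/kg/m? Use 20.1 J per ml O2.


Power per kg = VO2 * 20.1 / 60
Power per kg = 17.2 * 20.1 / 60 = 5.7620 W/kg
Cost = power_per_kg / speed
Cost = 5.7620 / 1.04
Cost = 5.5404


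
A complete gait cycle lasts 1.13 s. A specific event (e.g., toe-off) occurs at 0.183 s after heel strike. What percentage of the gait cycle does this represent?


pct = (event_time / cycle_time) * 100
pct = (0.183 / 1.13) * 100
ratio = 0.1619
pct = 16.1947


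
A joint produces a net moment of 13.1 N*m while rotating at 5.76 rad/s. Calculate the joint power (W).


P = M * omega
P = 13.1 * 5.76
P = 75.4560


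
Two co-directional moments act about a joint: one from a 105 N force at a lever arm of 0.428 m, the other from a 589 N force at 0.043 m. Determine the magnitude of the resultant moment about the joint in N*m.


M = F1 * d1 + F2 * d2
M = 105 * 0.428 + 589 * 0.043
M = 44.9400 + 25.3270
M = 70.2670


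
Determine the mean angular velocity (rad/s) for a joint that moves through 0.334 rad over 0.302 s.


omega = delta_theta / delta_t
omega = 0.334 / 0.302
omega = 1.1060


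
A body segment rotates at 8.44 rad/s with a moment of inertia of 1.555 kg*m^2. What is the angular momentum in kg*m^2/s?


L = I * omega
L = 1.555 * 8.44
L = 13.1242


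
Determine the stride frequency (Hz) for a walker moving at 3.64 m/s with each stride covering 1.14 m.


f = v / stride_length
f = 3.64 / 1.14
f = 3.1930


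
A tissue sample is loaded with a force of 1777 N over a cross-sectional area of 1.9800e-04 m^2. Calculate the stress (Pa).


stress = F / A
stress = 1777 / 1.9800e-04
stress = 8.9747e+06


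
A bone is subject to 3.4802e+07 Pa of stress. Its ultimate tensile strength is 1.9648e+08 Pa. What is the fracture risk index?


FRI = applied / ultimate
FRI = 3.4802e+07 / 1.9648e+08
FRI = 0.1771


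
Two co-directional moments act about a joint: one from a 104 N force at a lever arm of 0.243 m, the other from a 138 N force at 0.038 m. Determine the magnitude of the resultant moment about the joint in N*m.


M = F1 * d1 + F2 * d2
M = 104 * 0.243 + 138 * 0.038
M = 25.2720 + 5.2440
M = 30.5160


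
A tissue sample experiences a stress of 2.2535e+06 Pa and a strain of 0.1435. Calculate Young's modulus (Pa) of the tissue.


E = stress / strain
E = 2.2535e+06 / 0.1435
E = 1.5704e+07


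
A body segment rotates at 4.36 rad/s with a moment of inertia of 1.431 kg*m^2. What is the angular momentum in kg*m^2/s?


L = I * omega
L = 1.431 * 4.36
L = 6.2392


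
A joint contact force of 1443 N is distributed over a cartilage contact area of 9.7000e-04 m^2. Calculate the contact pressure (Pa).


P = F / A
P = 1443 / 9.7000e-04
P = 1.4876e+06


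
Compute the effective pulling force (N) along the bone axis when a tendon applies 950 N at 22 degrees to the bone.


F_eff = F_tendon * cos(theta)
theta = 22 deg = 0.3840 rad
cos(theta) = 0.9272
F_eff = 950 * 0.9272
F_eff = 880.8247


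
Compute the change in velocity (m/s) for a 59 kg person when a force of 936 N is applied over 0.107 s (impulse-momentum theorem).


J = F * dt = 936 * 0.107 = 100.1520 N*s
delta_v = J / m
delta_v = 100.1520 / 59
delta_v = 1.6975


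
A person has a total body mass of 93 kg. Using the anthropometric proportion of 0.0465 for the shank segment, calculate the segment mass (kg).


m_segment = body_mass * fraction
m_segment = 93 * 0.0465
m_segment = 4.3245


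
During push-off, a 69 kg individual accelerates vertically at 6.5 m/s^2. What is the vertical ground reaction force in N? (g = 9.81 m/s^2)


GRF = m * (g + a)
GRF = 69 * (9.81 + 6.5)
GRF = 69 * 16.3100
GRF = 1125.3900


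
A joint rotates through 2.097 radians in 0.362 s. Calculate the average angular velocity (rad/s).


omega = delta_theta / delta_t
omega = 2.097 / 0.362
omega = 5.7928


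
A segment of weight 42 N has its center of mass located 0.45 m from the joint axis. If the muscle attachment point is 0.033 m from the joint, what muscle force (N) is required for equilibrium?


F_muscle = W * d_load / d_muscle
F_muscle = 42 * 0.45 / 0.033
Numerator = 18.9000
F_muscle = 572.7273


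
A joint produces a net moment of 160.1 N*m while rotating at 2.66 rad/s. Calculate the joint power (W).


P = M * omega
P = 160.1 * 2.66
P = 425.8660


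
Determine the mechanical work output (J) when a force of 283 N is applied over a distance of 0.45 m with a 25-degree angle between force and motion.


W = F * d * cos(theta)
theta = 25 deg = 0.4363 rad
cos(theta) = 0.9063
W = 283 * 0.45 * 0.9063
W = 115.4183


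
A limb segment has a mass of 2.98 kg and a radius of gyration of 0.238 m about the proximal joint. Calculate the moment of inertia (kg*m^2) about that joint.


I = m * k^2
I = 2.98 * 0.238^2
k^2 = 0.0566
I = 0.1688


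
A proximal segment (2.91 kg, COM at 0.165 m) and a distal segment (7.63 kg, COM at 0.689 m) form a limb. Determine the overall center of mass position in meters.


COM = (m1*x1 + m2*x2) / (m1 + m2)
COM = (2.91*0.165 + 7.63*0.689) / (2.91 + 7.63)
Numerator = 5.7372
Denominator = 10.5400
COM = 0.5443


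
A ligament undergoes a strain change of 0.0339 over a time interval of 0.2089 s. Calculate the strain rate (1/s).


strain_rate = delta_strain / delta_t
strain_rate = 0.0339 / 0.2089
strain_rate = 0.1623


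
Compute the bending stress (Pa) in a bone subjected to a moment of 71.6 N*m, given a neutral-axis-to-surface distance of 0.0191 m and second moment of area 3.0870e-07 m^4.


sigma = M * c / I
sigma = 71.6 * 0.0191 / 3.0870e-07
M * c = 1.3676
sigma = 4.4301e+06


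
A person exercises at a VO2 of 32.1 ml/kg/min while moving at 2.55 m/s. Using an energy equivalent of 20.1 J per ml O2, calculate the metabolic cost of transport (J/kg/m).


Power per kg = VO2 * 20.1 / 60
Power per kg = 32.1 * 20.1 / 60 = 10.7535 W/kg
Cost = power_per_kg / speed
Cost = 10.7535 / 2.55
Cost = 4.2171


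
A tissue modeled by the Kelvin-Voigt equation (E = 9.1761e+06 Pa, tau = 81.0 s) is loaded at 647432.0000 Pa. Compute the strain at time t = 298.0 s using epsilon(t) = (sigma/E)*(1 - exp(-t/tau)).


epsilon(t) = (sigma/E) * (1 - exp(-t/tau))
sigma/E = 647432.0000 / 9.1761e+06 = 0.0706
exp(-t/tau) = exp(-298.0 / 81.0) = 0.0252
epsilon = 0.0706 * (1 - 0.0252)
epsilon = 0.0688


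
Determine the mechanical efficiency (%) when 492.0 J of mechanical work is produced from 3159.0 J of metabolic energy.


eta = (W_mech / E_meta) * 100
eta = (492.0 / 3159.0) * 100
ratio = 0.1557
eta = 15.5745


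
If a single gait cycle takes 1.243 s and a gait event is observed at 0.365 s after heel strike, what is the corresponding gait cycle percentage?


pct = (event_time / cycle_time) * 100
pct = (0.365 / 1.243) * 100
ratio = 0.2936
pct = 29.3644


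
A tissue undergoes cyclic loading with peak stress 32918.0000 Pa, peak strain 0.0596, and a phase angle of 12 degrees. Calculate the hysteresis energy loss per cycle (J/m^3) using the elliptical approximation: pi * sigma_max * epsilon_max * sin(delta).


E_loss = pi * sigma_max * epsilon_max * sin(delta)
delta = 12 deg = 0.2094 rad
sin(delta) = 0.2079
E_loss = pi * 32918.0000 * 0.0596 * 0.2079
E_loss = 1281.4701


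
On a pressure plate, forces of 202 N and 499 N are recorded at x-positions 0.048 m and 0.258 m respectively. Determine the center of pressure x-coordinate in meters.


COP_x = (F1*x1 + F2*x2) / (F1 + F2)
COP_x = (202*0.048 + 499*0.258) / (202 + 499)
Numerator = 138.4380
Denominator = 701
COP_x = 0.1975


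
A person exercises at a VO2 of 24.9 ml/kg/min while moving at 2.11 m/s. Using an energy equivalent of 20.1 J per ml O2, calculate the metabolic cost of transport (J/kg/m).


Power per kg = VO2 * 20.1 / 60
Power per kg = 24.9 * 20.1 / 60 = 8.3415 W/kg
Cost = power_per_kg / speed
Cost = 8.3415 / 2.11
Cost = 3.9533


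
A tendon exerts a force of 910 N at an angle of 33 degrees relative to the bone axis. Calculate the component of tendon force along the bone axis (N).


F_eff = F_tendon * cos(theta)
theta = 33 deg = 0.5760 rad
cos(theta) = 0.8387
F_eff = 910 * 0.8387
F_eff = 763.1902


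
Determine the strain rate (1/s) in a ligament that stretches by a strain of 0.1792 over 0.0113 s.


strain_rate = delta_strain / delta_t
strain_rate = 0.1792 / 0.0113
strain_rate = 15.8584


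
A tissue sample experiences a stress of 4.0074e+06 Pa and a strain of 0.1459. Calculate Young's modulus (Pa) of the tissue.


E = stress / strain
E = 4.0074e+06 / 0.1459
E = 2.7467e+07


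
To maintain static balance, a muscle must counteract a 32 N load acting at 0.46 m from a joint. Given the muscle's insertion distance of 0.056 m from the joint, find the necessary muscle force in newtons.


F_muscle = W * d_load / d_muscle
F_muscle = 32 * 0.46 / 0.056
Numerator = 14.7200
F_muscle = 262.8571


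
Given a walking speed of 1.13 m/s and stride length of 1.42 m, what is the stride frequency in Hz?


f = v / stride_length
f = 1.13 / 1.42
f = 0.7958


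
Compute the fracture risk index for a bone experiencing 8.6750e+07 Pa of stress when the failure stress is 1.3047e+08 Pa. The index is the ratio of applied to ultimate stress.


FRI = applied / ultimate
FRI = 8.6750e+07 / 1.3047e+08
FRI = 0.6649


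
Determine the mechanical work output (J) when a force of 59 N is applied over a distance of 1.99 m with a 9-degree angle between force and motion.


W = F * d * cos(theta)
theta = 9 deg = 0.1571 rad
cos(theta) = 0.9877
W = 59 * 1.99 * 0.9877
W = 115.9645


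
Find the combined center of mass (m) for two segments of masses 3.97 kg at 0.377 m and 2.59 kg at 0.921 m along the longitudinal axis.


COM = (m1*x1 + m2*x2) / (m1 + m2)
COM = (3.97*0.377 + 2.59*0.921) / (3.97 + 2.59)
Numerator = 3.8821
Denominator = 6.5600
COM = 0.5918


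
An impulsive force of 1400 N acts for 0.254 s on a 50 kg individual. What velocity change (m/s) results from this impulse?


J = F * dt = 1400 * 0.254 = 355.6000 N*s
delta_v = J / m
delta_v = 355.6000 / 50
delta_v = 7.1120


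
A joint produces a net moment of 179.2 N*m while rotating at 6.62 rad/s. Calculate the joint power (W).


P = M * omega
P = 179.2 * 6.62
P = 1186.3040


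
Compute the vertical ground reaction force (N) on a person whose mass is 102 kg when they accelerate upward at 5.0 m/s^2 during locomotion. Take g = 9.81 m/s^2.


GRF = m * (g + a)
GRF = 102 * (9.81 + 5.0)
GRF = 102 * 14.8100
GRF = 1510.6200


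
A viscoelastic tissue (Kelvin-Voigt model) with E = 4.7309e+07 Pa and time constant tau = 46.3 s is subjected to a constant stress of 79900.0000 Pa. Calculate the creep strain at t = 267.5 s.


epsilon(t) = (sigma/E) * (1 - exp(-t/tau))
sigma/E = 79900.0000 / 4.7309e+07 = 0.0017
exp(-t/tau) = exp(-267.5 / 46.3) = 0.0031
epsilon = 0.0017 * (1 - 0.0031)
epsilon = 0.0017


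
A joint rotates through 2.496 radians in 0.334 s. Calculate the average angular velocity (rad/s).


omega = delta_theta / delta_t
omega = 2.496 / 0.334
omega = 7.4731


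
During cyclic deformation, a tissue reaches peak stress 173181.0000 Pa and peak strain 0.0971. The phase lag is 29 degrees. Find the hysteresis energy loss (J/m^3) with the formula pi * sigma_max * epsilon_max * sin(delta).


E_loss = pi * sigma_max * epsilon_max * sin(delta)
delta = 29 deg = 0.5061 rad
sin(delta) = 0.4848
E_loss = pi * 173181.0000 * 0.0971 * 0.4848
E_loss = 25611.8279


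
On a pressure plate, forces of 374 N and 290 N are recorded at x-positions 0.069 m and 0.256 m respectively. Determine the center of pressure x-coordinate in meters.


COP_x = (F1*x1 + F2*x2) / (F1 + F2)
COP_x = (374*0.069 + 290*0.256) / (374 + 290)
Numerator = 100.0460
Denominator = 664
COP_x = 0.1507


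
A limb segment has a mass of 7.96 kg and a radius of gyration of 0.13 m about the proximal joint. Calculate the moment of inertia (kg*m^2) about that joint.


I = m * k^2
I = 7.96 * 0.13^2
k^2 = 0.0169
I = 0.1345


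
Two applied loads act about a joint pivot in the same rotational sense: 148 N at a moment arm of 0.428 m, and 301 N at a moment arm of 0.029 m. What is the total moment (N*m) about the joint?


M = F1 * d1 + F2 * d2
M = 148 * 0.428 + 301 * 0.029
M = 63.3440 + 8.7290
M = 72.0730


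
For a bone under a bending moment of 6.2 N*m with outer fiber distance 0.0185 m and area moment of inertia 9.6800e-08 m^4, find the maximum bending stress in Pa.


sigma = M * c / I
sigma = 6.2 * 0.0185 / 9.6800e-08
M * c = 0.1147
sigma = 1.1849e+06


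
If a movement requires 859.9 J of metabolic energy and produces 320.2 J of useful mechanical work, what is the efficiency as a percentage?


eta = (W_mech / E_meta) * 100
eta = (320.2 / 859.9) * 100
ratio = 0.3724
eta = 37.2369


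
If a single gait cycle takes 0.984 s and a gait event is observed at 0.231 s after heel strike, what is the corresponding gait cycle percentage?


pct = (event_time / cycle_time) * 100
pct = (0.231 / 0.984) * 100
ratio = 0.2348
pct = 23.4756


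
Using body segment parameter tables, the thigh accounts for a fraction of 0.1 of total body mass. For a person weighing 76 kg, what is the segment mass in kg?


m_segment = body_mass * fraction
m_segment = 76 * 0.1
m_segment = 7.6000


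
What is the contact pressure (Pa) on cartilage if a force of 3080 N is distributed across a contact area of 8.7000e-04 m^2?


P = F / A
P = 3080 / 8.7000e-04
P = 3.5402e+06


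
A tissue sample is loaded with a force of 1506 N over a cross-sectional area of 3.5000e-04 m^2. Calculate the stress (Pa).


stress = F / A
stress = 1506 / 3.5000e-04
stress = 4.3029e+06


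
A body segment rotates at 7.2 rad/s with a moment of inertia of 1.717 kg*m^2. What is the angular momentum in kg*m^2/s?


L = I * omega
L = 1.717 * 7.2
L = 12.3624


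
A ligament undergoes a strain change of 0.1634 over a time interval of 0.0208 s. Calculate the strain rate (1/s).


strain_rate = delta_strain / delta_t
strain_rate = 0.1634 / 0.0208
strain_rate = 7.8558


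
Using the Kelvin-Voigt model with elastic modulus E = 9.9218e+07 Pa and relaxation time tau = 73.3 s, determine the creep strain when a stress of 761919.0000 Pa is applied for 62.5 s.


epsilon(t) = (sigma/E) * (1 - exp(-t/tau))
sigma/E = 761919.0000 / 9.9218e+07 = 0.0077
exp(-t/tau) = exp(-62.5 / 73.3) = 0.4263
epsilon = 0.0077 * (1 - 0.4263)
epsilon = 0.0044


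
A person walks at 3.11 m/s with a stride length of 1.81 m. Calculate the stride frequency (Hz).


f = v / stride_length
f = 3.11 / 1.81
f = 1.7182


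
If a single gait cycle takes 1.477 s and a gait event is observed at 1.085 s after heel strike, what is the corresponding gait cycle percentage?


pct = (event_time / cycle_time) * 100
pct = (1.085 / 1.477) * 100
ratio = 0.7346
pct = 73.4597


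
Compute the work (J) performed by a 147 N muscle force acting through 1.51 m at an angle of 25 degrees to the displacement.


W = F * d * cos(theta)
theta = 25 deg = 0.4363 rad
cos(theta) = 0.9063
W = 147 * 1.51 * 0.9063
W = 201.1731


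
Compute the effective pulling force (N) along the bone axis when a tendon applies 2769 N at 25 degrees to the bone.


F_eff = F_tendon * cos(theta)
theta = 25 deg = 0.4363 rad
cos(theta) = 0.9063
F_eff = 2769 * 0.9063
F_eff = 2509.5663


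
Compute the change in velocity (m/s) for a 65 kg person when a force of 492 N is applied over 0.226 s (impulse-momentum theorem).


J = F * dt = 492 * 0.226 = 111.1920 N*s
delta_v = J / m
delta_v = 111.1920 / 65
delta_v = 1.7106


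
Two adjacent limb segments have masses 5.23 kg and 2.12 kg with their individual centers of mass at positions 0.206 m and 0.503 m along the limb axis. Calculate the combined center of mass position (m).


COM = (m1*x1 + m2*x2) / (m1 + m2)
COM = (5.23*0.206 + 2.12*0.503) / (5.23 + 2.12)
Numerator = 2.1437
Denominator = 7.3500
COM = 0.2917


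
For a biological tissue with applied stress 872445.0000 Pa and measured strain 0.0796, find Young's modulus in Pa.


E = stress / strain
E = 872445.0000 / 0.0796
E = 1.0960e+07


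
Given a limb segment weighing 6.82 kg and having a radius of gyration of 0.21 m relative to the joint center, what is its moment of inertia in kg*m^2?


I = m * k^2
I = 6.82 * 0.21^2
k^2 = 0.0441
I = 0.3008


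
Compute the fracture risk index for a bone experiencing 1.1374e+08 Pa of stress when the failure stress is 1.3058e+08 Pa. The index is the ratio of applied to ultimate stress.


FRI = applied / ultimate
FRI = 1.1374e+08 / 1.3058e+08
FRI = 0.8710


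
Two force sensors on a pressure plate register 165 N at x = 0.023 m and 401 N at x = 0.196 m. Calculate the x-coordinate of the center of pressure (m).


COP_x = (F1*x1 + F2*x2) / (F1 + F2)
COP_x = (165*0.023 + 401*0.196) / (165 + 401)
Numerator = 82.3910
Denominator = 566
COP_x = 0.1456


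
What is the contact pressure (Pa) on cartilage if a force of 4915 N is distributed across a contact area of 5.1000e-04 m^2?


P = F / A
P = 4915 / 5.1000e-04
P = 9.6373e+06


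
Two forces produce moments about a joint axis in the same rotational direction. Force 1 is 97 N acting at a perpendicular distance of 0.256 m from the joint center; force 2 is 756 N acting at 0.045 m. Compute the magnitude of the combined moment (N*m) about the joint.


M = F1 * d1 + F2 * d2
M = 97 * 0.256 + 756 * 0.045
M = 24.8320 + 34.0200
M = 58.8520


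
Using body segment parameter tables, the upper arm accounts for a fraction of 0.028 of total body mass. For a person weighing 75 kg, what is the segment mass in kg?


m_segment = body_mass * fraction
m_segment = 75 * 0.028
m_segment = 2.1000


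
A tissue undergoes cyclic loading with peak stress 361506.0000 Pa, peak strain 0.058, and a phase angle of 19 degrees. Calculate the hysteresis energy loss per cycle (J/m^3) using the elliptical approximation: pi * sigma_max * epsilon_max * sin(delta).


E_loss = pi * sigma_max * epsilon_max * sin(delta)
delta = 19 deg = 0.3316 rad
sin(delta) = 0.3256
E_loss = pi * 361506.0000 * 0.058 * 0.3256
E_loss = 21445.4564


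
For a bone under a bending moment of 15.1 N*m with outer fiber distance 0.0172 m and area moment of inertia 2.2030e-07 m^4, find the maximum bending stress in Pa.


sigma = M * c / I
sigma = 15.1 * 0.0172 / 2.2030e-07
M * c = 0.2597
sigma = 1.1789e+06


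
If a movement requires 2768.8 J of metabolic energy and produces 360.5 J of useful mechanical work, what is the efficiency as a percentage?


eta = (W_mech / E_meta) * 100
eta = (360.5 / 2768.8) * 100
ratio = 0.1302
eta = 13.0201


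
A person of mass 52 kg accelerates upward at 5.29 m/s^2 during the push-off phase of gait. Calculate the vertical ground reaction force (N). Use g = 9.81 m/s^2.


GRF = m * (g + a)
GRF = 52 * (9.81 + 5.29)
GRF = 52 * 15.1000
GRF = 785.2000


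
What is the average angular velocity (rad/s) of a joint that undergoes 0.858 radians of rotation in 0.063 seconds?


omega = delta_theta / delta_t
omega = 0.858 / 0.063
omega = 13.6190


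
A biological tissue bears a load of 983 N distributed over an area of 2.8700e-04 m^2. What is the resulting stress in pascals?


stress = F / A
stress = 983 / 2.8700e-04
stress = 3.4251e+06


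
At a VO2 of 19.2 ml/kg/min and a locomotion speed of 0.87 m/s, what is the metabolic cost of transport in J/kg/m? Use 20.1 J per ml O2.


Power per kg = VO2 * 20.1 / 60
Power per kg = 19.2 * 20.1 / 60 = 6.4320 W/kg
Cost = power_per_kg / speed
Cost = 6.4320 / 0.87
Cost = 7.3931


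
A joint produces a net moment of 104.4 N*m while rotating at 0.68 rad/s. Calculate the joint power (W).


P = M * omega
P = 104.4 * 0.68
P = 70.9920


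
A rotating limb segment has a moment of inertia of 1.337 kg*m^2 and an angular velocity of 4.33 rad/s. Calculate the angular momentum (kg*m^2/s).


L = I * omega
L = 1.337 * 4.33
L = 5.7892


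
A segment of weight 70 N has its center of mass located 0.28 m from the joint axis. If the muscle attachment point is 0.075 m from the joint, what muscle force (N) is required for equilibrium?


F_muscle = W * d_load / d_muscle
F_muscle = 70 * 0.28 / 0.075
Numerator = 19.6000
F_muscle = 261.3333


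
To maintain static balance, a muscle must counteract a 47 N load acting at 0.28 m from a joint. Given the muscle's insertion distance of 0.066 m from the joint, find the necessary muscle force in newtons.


F_muscle = W * d_load / d_muscle
F_muscle = 47 * 0.28 / 0.066
Numerator = 13.1600
F_muscle = 199.3939


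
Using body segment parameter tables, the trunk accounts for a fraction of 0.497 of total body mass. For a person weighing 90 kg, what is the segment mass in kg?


m_segment = body_mass * fraction
m_segment = 90 * 0.497
m_segment = 44.7300


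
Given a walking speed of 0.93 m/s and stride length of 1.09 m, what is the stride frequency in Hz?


f = v / stride_length
f = 0.93 / 1.09
f = 0.8532


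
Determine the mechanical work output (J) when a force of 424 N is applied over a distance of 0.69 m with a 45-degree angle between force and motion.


W = F * d * cos(theta)
theta = 45 deg = 0.7854 rad
cos(theta) = 0.7071
W = 424 * 0.69 * 0.7071
W = 206.8712


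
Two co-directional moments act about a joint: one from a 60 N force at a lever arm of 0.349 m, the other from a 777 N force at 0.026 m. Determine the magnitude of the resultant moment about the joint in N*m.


M = F1 * d1 + F2 * d2
M = 60 * 0.349 + 777 * 0.026
M = 20.9400 + 20.2020
M = 41.1420


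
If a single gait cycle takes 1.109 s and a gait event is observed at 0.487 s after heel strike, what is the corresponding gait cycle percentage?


pct = (event_time / cycle_time) * 100
pct = (0.487 / 1.109) * 100
ratio = 0.4391
pct = 43.9134


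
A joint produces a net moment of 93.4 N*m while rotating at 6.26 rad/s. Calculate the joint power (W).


P = M * omega
P = 93.4 * 6.26
P = 584.6840


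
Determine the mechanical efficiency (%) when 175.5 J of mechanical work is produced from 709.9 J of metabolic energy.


eta = (W_mech / E_meta) * 100
eta = (175.5 / 709.9) * 100
ratio = 0.2472
eta = 24.7218


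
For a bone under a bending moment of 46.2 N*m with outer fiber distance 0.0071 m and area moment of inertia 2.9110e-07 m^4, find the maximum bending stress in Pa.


sigma = M * c / I
sigma = 46.2 * 0.0071 / 2.9110e-07
M * c = 0.3280
sigma = 1.1268e+06


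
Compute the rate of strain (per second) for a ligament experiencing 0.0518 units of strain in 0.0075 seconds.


strain_rate = delta_strain / delta_t
strain_rate = 0.0518 / 0.0075
strain_rate = 6.9067
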